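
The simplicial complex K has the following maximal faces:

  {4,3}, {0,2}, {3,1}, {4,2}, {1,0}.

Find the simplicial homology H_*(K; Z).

H_0 ≅ Z,  H_1 ≅ Z.

K has 5 vertices, 5 edges.
rank ∂_0 = 0, rank ∂_1 = 4 ⇒ b_0 = 5 − 0 − 4 = 1; all invariant factors of ∂_1 are 1 so no torsion. So H_0 ≅ Z.
rank ∂_1 = 4, rank ∂_2 = 0 ⇒ b_1 = 5 − 4 − 0 = 1. So H_1 ≅ Z.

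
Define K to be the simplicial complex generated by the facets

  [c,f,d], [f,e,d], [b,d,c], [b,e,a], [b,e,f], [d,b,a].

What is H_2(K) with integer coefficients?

We work with the vertex ordering a < b < c < d < e < f. The simplices of K, each written with vertices in increasing order, are:

  0-simplices (6): a, b, c, d, e, f
  1-simplices (12): ab, ad, ae, bc, bd, be, bf, cd, cf, de, df, ef
  2-simplices (6): abd, abe, bcd, bef, cdf, def

so the chain groups are C_0 ≅ Z^6, C_1 ≅ Z^12, C_2 ≅ Z^6.

Boundary ∂_1: C_1 → C_0 is given by ∂[p,q] = [q] − [p].
This gives a 6×12 integer matrix of rank 5; reducing to Smith normal form yields diagonal entries (1,1,1,1,1).

The boundary map ∂_2: C_2 → C_1 sends each 2-simplex [p,q,r] to [q,r] − [p,r] + [p,q]. For instance
  ∂abd = bd − ad + ab,
  ∂cdf = df − cf + cd.
The 12×6 boundary matrix has rank 6 and Smith normal form diag(1,1,1,1,1,1).

Reading off H_k = ker ∂_k / im ∂_{k+1}:

  H_2: rank ker ∂_2 − rank ∂_3 = (6 − 6) − 0 = 0, and there is no ∂_3, so H_2 ≅ 0.

H_2 ≅ 0.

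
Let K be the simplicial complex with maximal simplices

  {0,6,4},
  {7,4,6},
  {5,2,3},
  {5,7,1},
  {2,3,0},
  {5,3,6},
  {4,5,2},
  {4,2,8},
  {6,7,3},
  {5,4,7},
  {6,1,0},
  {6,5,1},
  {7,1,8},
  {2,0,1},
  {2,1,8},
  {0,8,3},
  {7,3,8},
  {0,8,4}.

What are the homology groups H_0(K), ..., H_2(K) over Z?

H_0 = Z,  H_1 = Z × Z/2,  H_2 = 0.

Fix the vertex order 0 < 1 < 2 < 3 < 4 < 5 < 6 < 7 < 8 and write every simplex with vertices in increasing order. Then dim K = 2 and the simplices of K are:

  0-simplices (9): [0], [1], [2], [3], [4], [5], [6], [7], [8]
  1-simplices (27): (27 of them)
  2-simplices (18): [0,1,2], [0,1,6], [0,2,3], [0,3,8], [0,4,6], [0,4,8], [1,2,8], [1,5,6], [1,5,7], [1,7,8], [2,3,5], [2,4,5], [2,4,8], [3,5,6], [3,6,7], [3,7,8], [4,5,7], [4,6,7]

giving chain groups C_0 ≅ Z^9, C_1 ≅ Z^27, C_2 ≅ Z^18.

Boundary ∂_1: C_1 → C_0 sends each edge [p,q] (with p < q) to q − p.
The 9×27 boundary matrix has rank 8 and Smith normal form diag(1,1,1,1,1,1,1,1).

The boundary map ∂_2: C_2 → C_1 acts by ∂[p,q,r] = [q,r] − [p,r] + [p,q]. For instance
  ∂[3,5,6] = [5,6] − [3,6] + [3,5],
  ∂[3,7,8] = [7,8] − [3,8] + [3,7].
The resulting 27×18 matrix has rank 18, and its Smith normal form has invariant factors (1,1,1,1,1,1,1,1,1,1,1,1,1,1,1,1,1,2).

Now H_k = ker ∂_k / im ∂_{k+1}, so:

  H_0: rank C_0 − rank ∂_1 = 9 − 8 = 1, and the invariant factors of ∂_1 are all 1, so H_0 = Z.
  H_1: rank ker ∂_1 − rank ∂_2 = (27 − 8) − 18 = 1, and ∂_2 has invariant factor 2 > 1, so H_1 = Z × Z/2.
  H_2: rank ker ∂_2 − rank ∂_3 = (18 − 18) − 0 = 0, and there is no ∂_3, so H_2 = 0.

As a check, the Euler characteristic is 9 − 27 + 18 = 0, which agrees with 1 − 1 + 0 = 0.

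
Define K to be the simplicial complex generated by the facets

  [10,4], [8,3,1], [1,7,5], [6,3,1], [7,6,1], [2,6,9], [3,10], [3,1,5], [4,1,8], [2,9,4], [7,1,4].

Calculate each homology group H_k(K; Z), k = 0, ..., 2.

Fix the vertex order 1 < 2 < 3 < 4 < 5 < 6 < 7 < 8 < 9 < 10 and write every simplex with vertices in increasing order. Then dim K = 2 and the simplices of K are:

  0-simplices (10): [1], [2], [3], [4], [5], [6], [7], [8], [9], [10]
  1-simplices (20): [1,3], [1,4], [1,5], [1,6], [1,7], [1,8], [2,4], [2,6], [2,9], [3,5], [3,6], [3,8], [3,10], [4,7], [4,8], [4,9], [4,10], [5,7], [6,7], [6,9]
  2-simplices (9): [1,3,5], [1,3,6], [1,3,8], [1,4,7], [1,4,8], [1,5,7], [1,6,7], [2,4,9], [2,6,9]

so the chain groups are C_0 ≅ Z^10, C_1 ≅ Z^20, C_2 ≅ Z^9.

Boundary ∂_1: C_1 → C_0 maps an edge to its endpoints' difference, ∂[p,q] = q − p. For instance
  ∂[3,8] = [8] − [3].
This gives a 10×20 integer matrix of rank 9; reducing to Smith normal form yields diagonal entries (1,1,1,1,1,1,1,1,1).

Boundary ∂_2: C_2 → C_1 sends each 2-simplex [p,q,r] to [q,r] − [p,r] + [p,q]. For instance
  ∂[1,3,5] = [3,5] − [1,5] + [1,3],
  ∂[1,3,8] = [3,8] − [1,8] + [1,3].
This gives a 20×9 integer matrix of rank 9; reducing to Smith normal form yields diagonal entries (1,1,1,1,1,1,1,1,1).

Now H_k = ker ∂_k / im ∂_{k+1}, so:

  H_0: rank C_0 − rank ∂_1 = 10 − 9 = 1, and the invariant factors of ∂_1 are all 1, so H_0 ≅ Z.
  H_1: rank ker ∂_1 − rank ∂_2 = (20 − 9) − 9 = 2, and the invariant factors of ∂_2 are all 1, so H_1 ≅ Z^2.
  H_2: rank ker ∂_2 − rank ∂_3 = (9 − 9) − 0 = 0, and there is no ∂_3, so H_2 ≅ 0.

As a check, the Euler characteristic is 10 − 20 + 9 = -1, which agrees with 1 − 2 + 0 = -1.

H_0 = Z,  H_1 = Z^2,  H_2 = 0.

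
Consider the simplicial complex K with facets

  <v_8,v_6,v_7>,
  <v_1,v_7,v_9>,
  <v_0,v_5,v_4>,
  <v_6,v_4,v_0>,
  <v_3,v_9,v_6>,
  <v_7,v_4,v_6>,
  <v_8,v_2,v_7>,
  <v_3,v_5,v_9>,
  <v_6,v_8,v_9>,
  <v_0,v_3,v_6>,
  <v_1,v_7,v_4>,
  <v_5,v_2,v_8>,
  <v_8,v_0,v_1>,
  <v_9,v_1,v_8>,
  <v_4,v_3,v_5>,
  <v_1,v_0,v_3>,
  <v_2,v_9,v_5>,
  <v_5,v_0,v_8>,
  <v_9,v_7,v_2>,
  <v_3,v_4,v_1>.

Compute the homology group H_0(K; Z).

Take the total order v_0 < v_1 < v_2 < v_3 < v_4 < v_5 < v_6 < v_7 < v_8 < v_9 on the vertex set. Then K (dimension 2) consists of the simplices:

  0-simplices (10): [v_0], [v_1], [v_2], [v_3], [v_4], [v_5], [v_6], [v_7], [v_8], [v_9]
  1-simplices (30): (30 of them)
  2-simplices (20): (20 of them)

Hence C_0 ≅ Z^10, C_1 ≅ Z^30, C_2 ≅ Z^20.

Boundary ∂_1: C_1 → C_0 sends each edge [p,q] (with p < q) to q − p. For instance
  ∂[v_0,v_1] = [v_1] − [v_0].
The resulting 10×30 matrix has rank 9, and its Smith normal form has invariant factors (1,1,1,1,1,1,1,1,1).

∂_2: C_2 → C_1 maps a triangle to the signed sum of its edges. For instance
  ∂[v_1,v_7,v_9] = [v_7,v_9] − [v_1,v_9] + [v_1,v_7],
  ∂[v_1,v_8,v_9] = [v_8,v_9] − [v_1,v_9] + [v_1,v_8].
This gives a 30×20 integer matrix of rank 20; reducing to Smith normal form yields diagonal entries (1,1,1,1,1,1,1,1,1,1,1,1,1,1,1,1,1,1,1,2).

From H_k ≅ ker(∂_k) / im(∂_{k+1}) we obtain:

  H_0: rank C_0 − rank ∂_1 = 10 − 9 = 1, and the invariant factors of ∂_1 are all 1, so H_0 = Z.

H_0 = Z.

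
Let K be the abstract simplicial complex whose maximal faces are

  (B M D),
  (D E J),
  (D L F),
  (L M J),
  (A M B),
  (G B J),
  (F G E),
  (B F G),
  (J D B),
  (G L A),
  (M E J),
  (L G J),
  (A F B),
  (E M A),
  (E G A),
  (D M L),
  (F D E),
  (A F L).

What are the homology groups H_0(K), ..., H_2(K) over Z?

H_0 = Z,  H_1 = Z ⊕ Z/2Z,  H_2 = 0.

Take the total order A < B < D < E < F < G < J < L < M on the vertex set. Then K (dimension 2) consists of the simplices:

  0-simplices (9): A, B, D, E, F, G, J, L, M
  1-simplices (27): AB, AE, AF, AG, AL, AM, BD, BF, BG, BJ, BM, DE, DF, DJ, DL, DM, EF, EG, EJ, EM, FG, FL, GJ, GL, JL, JM, LM
  2-simplices (18): ABF, ABM, AEG, AEM, AFL, AGL, BDJ, BDM, BFG, BGJ, DEF, DEJ, DFL, DLM, EFG, EJM, GJL, JLM

so the chain groups are C_0 ≅ Z^9, C_1 ≅ Z^27, C_2 ≅ Z^18.

The boundary map ∂_1: C_1 → C_0 maps an edge to its endpoints' difference, ∂[p,q] = q − p.
The 9×27 boundary matrix has rank 8 and Smith normal form diag(1,1,1,1,1,1,1,1).

∂_2: C_2 → C_1 maps a triangle to the signed sum of its edges. For instance
  ∂BFG = FG − BG + BF,
  ∂AGL = GL − AL + AG.
This gives a 27×18 integer matrix of rank 18; reducing to Smith normal form yields diagonal entries (1,1,1,1,1,1,1,1,1,1,1,1,1,1,1,1,1,2).

Now H_k = ker ∂_k / im ∂_{k+1}, so:

  H_0: rank C_0 − rank ∂_1 = 9 − 8 = 1, and the invariant factors of ∂_1 are all 1, so H_0 ≅ Z.
  H_1: rank ker ∂_1 − rank ∂_2 = (27 − 8) − 18 = 1, and ∂_2 has invariant factor 2 > 1, so H_1 ≅ Z ⊕ Z/2Z.
  H_2: rank ker ∂_2 − rank ∂_3 = (18 − 18) − 0 = 0, and there is no ∂_3, so H_2 ≅ 0.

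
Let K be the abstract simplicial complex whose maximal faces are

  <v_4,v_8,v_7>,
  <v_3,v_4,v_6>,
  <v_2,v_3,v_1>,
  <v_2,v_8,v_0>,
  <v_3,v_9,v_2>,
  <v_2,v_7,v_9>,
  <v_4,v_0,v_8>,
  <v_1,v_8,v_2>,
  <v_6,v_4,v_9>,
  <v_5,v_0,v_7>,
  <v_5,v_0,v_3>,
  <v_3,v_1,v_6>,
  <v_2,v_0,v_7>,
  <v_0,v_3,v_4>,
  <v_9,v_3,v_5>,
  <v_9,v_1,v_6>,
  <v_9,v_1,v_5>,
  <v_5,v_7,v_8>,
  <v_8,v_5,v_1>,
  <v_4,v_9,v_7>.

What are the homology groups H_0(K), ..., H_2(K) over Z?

K has 10 vertices, 30 edges, 20 triangles.
rank ∂_0 = 0, rank ∂_1 = 9 ⇒ b_0 = 10 − 0 − 9 = 1; all invariant factors of ∂_1 are 1 so no torsion. So H_0 = Z.
rank ∂_1 = 9, rank ∂_2 = 20 ⇒ b_1 = 30 − 9 − 20 = 1; ∂_2 has invariant factor(s) [2] giving torsion. So H_1 = Z ⊕ Z/2.
rank ∂_2 = 20, rank ∂_3 = 0 ⇒ b_2 = 20 − 20 − 0 = 0. So H_2 = 0.

H_0 ≅ Z,  H_1 ≅ Z ⊕ Z/2,  H_2 = 0.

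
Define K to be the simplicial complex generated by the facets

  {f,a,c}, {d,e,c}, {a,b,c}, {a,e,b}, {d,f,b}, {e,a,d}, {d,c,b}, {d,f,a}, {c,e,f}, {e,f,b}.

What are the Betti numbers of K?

Fix the vertex order a < b < c < d < e < f and write every simplex with vertices in increasing order. Then dim K = 2 and the simplices of K are:

  0-simplices (6): a, b, c, d, e, f
  1-simplices (15): ab, ac, ad, ae, af, bc, bd, be, bf, cd, ce, cf, de, df, ef
  2-simplices (10): abc, abe, acf, ade, adf, bcd, bdf, bef, cde, cef

giving chain groups C_0 ≅ Z^6, C_1 ≅ Z^15, C_2 ≅ Z^10.

∂_1: C_1 → C_0 sends each edge [p,q] (with p < q) to q − p.
The 6×15 boundary matrix has rank 5 and Smith normal form diag(1,1,1,1,1).

∂_2: C_2 → C_1 sends each 2-simplex [p,q,r] to [q,r] − [p,r] + [p,q]. For instance
  ∂bdf = df − bf + bd,
  ∂bef = ef − bf + be.
The 15×10 boundary matrix has rank 10 and Smith normal form diag(1,1,1,1,1,1,1,1,1,2).

Reading off H_k = ker ∂_k / im ∂_{k+1}:

  H_0: rank C_0 − rank ∂_1 = 6 − 5 = 1, and the invariant factors of ∂_1 are all 1, so H_0 = Z.
  H_1: rank ker ∂_1 − rank ∂_2 = (15 − 5) − 10 = 0, and ∂_2 has invariant factor 2 > 1, so H_1 = Z/2.
  H_2: rank ker ∂_2 − rank ∂_3 = (10 − 10) − 0 = 0, and there is no ∂_3, so H_2 = 0.

Hence the Betti numbers are b_0 = 1, b_1 = 0, b_2 = 0.

b_0 = 1, b_1 = 0, b_2 = 0.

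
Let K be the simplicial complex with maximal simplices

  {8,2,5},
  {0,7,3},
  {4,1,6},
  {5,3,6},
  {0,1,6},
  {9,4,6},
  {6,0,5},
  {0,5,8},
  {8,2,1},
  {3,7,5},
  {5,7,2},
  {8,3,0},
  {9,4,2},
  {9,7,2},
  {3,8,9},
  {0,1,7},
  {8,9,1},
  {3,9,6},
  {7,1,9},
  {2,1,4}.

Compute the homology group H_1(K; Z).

H_1 ≅ Z ⊕ Z_2.

Take the total order 0 < 1 < 2 < 3 < 4 < 5 < 6 < 7 < 8 < 9 on the vertex set. Then K (dimension 2) consists of the simplices:

  0-simplices (10): [0], [1], [2], [3], [4], [5], [6], [7], [8], [9]
  1-simplices (30): (30 of them)
  2-simplices (20): (20 of them)

Hence C_0 ≅ Z^10, C_1 ≅ Z^30, C_2 ≅ Z^20.

∂_1: C_1 → C_0 is given by ∂[p,q] = [q] − [p].
This gives a 10×30 integer matrix of rank 9; reducing to Smith normal form yields diagonal entries (1,1,1,1,1,1,1,1,1).

The boundary map ∂_2: C_2 → C_1 maps a triangle to the signed sum of its edges. For instance
  ∂[0,5,6] = [5,6] − [0,6] + [0,5],
  ∂[3,8,9] = [8,9] − [3,9] + [3,8].
The resulting 30×20 matrix has rank 20, and its Smith normal form has invariant factors (1,1,1,1,1,1,1,1,1,1,1,1,1,1,1,1,1,1,1,2).

Computing H_k = (kernel of ∂_k) / (image of ∂_{k+1}):

  H_1: rank ker ∂_1 − rank ∂_2 = (30 − 9) − 20 = 1, and ∂_2 has invariant factor 2 > 1, so H_1 ≅ Z ⊕ Z_2.

(K is a triangulation of the Klein bottle.)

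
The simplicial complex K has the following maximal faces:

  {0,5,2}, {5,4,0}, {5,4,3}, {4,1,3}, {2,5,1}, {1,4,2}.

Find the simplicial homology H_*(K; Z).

Take the total order 0 < 1 < 2 < 3 < 4 < 5 on the vertex set. Then K (dimension 2) consists of the simplices:

  0-simplices (6): [0], [1], [2], [3], [4], [5]
  1-simplices (12): [0,2], [0,4], [0,5], [1,2], [1,3], [1,4], [1,5], [2,4], [2,5], [3,4], [3,5], [4,5]
  2-simplices (6): [0,2,5], [0,4,5], [1,2,4], [1,2,5], [1,3,4], [3,4,5]

Hence C_0 ≅ Z^6, C_1 ≅ Z^12, C_2 ≅ Z^6.

∂_1: C_1 → C_0 sends each edge [p,q] (with p < q) to q − p. For instance
  ∂[1,5] = [5] − [1].
As a 6×12 matrix over Z this has rank 5, with invariant factors (1,1,1,1,1).

Boundary ∂_2: C_2 → C_1 acts by ∂[p,q,r] = [q,r] − [p,r] + [p,q]. For instance
  ∂[1,2,4] = [2,4] − [1,4] + [1,2],
  ∂[1,3,4] = [3,4] − [1,4] + [1,3].
The 12×6 boundary matrix has rank 6 and Smith normal form diag(1,1,1,1,1,1).

Now H_k = ker ∂_k / im ∂_{k+1}, so:

  H_0: rank C_0 − rank ∂_1 = 6 − 5 = 1, and the invariant factors of ∂_1 are all 1, so H_0 ≅ Z.
  H_1: rank ker ∂_1 − rank ∂_2 = (12 − 5) − 6 = 1, and the invariant factors of ∂_2 are all 1, so H_1 ≅ Z.
  H_2: rank ker ∂_2 − rank ∂_3 = (6 − 6) − 0 = 0, and there is no ∂_3, so H_2 ≅ 0.

H_0 ≅ Z,  H_1 ≅ Z,  H_2 = 0.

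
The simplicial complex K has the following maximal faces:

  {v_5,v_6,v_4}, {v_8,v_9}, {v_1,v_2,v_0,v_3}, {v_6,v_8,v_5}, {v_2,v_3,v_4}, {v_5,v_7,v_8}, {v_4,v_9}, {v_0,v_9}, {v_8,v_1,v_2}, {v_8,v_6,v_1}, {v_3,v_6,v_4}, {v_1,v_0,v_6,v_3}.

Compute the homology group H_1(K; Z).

H_1 ≅ Z^2.

Take the total order v_0 < v_1 < v_2 < v_3 < v_4 < v_5 < v_6 < v_7 < v_8 < v_9 on the vertex set. Then K (dimension 3) consists of the simplices:

  0-simplices (10): [v_0], [v_1], [v_2], [v_3], [v_4], [v_5], [v_6], [v_7], [v_8], [v_9]
  1-simplices (23): (23 of them)
  2-simplices (14): (14 of them)
  3-simplices (2): [v_0,v_1,v_2,v_3], [v_0,v_1,v_3,v_6]

Hence C_0 ≅ Z^10, C_1 ≅ Z^23, C_2 ≅ Z^14, C_3 ≅ Z^2.

∂_1: C_1 → C_0 is given by ∂[p,q] = [q] − [p]. For instance
  ∂[v_0,v_9] = [v_9] − [v_0].
As a 10×23 matrix over Z this has rank 9, with invariant factors (1,1,1,1,1,1,1,1,1).

∂_2: C_2 → C_1 acts by ∂[p,q,r] = [q,r] − [p,r] + [p,q]. For instance
  ∂[v_1,v_2,v_8] = [v_2,v_8] − [v_1,v_8] + [v_1,v_2],
  ∂[v_3,v_4,v_6] = [v_4,v_6] − [v_3,v_6] + [v_3,v_4].
The resulting 23×14 matrix has rank 12, and its Smith normal form has invariant factors (1,1,1,1,1,1,1,1,1,1,1,1).

∂_3: C_3 → C_2 sends each 3-simplex σ to the alternating sum Σ_i (−1)^i (σ with its i-th vertex removed). For instance
  ∂[v_0,v_1,v_2,v_3] = [v_1,v_2,v_3] − [v_0,v_2,v_3] + [v_0,v_1,v_3] − [v_0,v_1,v_2],
  ∂[v_0,v_1,v_3,v_6] = [v_1,v_3,v_6] − [v_0,v_3,v_6] + [v_0,v_1,v_6] − [v_0,v_1,v_3].
The 14×2 boundary matrix has rank 2 and Smith normal form diag(1,1).

Reading off H_k = ker ∂_k / im ∂_{k+1}:

  H_1: rank ker ∂_1 − rank ∂_2 = (23 − 9) − 12 = 2, and the invariant factors of ∂_2 are all 1, so H_1 ≅ Z^2.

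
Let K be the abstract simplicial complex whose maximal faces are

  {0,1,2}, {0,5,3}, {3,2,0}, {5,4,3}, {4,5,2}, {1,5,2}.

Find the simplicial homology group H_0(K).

Fix the vertex order 0 < 1 < 2 < 3 < 4 < 5 and write every simplex with vertices in increasing order. Then dim K = 2 and the simplices of K are:

  0-simplices (6): [0], [1], [2], [3], [4], [5]
  1-simplices (12): [0,1], [0,2], [0,3], [0,5], [1,2], [1,5], [2,3], [2,4], [2,5], [3,4], [3,5], [4,5]
  2-simplices (6): [0,1,2], [0,2,3], [0,3,5], [1,2,5], [2,4,5], [3,4,5]

giving chain groups C_0 ≅ Z^6, C_1 ≅ Z^12, C_2 ≅ Z^6.

∂_1: C_1 → C_0 sends each edge [p,q] (with p < q) to q − p. For instance
  ∂[4,5] = [5] − [4].
This gives a 6×12 integer matrix of rank 5; reducing to Smith normal form yields diagonal entries (1,1,1,1,1).

The boundary map ∂_2: C_2 → C_1 sends each 2-simplex [p,q,r] to [q,r] − [p,r] + [p,q]. For instance
  ∂[0,3,5] = [3,5] − [0,5] + [0,3],
  ∂[2,4,5] = [4,5] − [2,5] + [2,4].
The resulting 12×6 matrix has rank 6, and its Smith normal form has invariant factors (1,1,1,1,1,1).

Computing H_k = (kernel of ∂_k) / (image of ∂_{k+1}):

  H_0: rank C_0 − rank ∂_1 = 6 − 5 = 1, and the invariant factors of ∂_1 are all 1, so H_0 ≅ Z.

(K is a triangulation of the cylinder S^1 x I.)

H_0 = Z.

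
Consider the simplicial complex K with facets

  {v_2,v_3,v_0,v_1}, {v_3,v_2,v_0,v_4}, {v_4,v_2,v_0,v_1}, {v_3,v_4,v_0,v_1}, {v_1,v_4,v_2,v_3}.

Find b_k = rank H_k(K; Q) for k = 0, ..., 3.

K has 5 vertices, 10 edges, 10 triangles, 5 3-simplices.
rank ∂_0 = 0, rank ∂_1 = 4 ⇒ b_0 = 5 − 0 − 4 = 1; all invariant factors of ∂_1 are 1 so no torsion. So H_0 ≅ Z.
rank ∂_1 = 4, rank ∂_2 = 6 ⇒ b_1 = 10 − 4 − 6 = 0; all invariant factors of ∂_2 are 1 so no torsion. So H_1 ≅ 0.
rank ∂_2 = 6, rank ∂_3 = 4 ⇒ b_2 = 10 − 6 − 4 = 0; all invariant factors of ∂_3 are 1 so no torsion. So H_2 ≅ 0.
rank ∂_3 = 4, rank ∂_4 = 0 ⇒ b_3 = 5 − 4 − 0 = 1. So H_3 ≅ Z.

b_0 = 1, b_1 = 0, b_2 = 0, b_3 = 1.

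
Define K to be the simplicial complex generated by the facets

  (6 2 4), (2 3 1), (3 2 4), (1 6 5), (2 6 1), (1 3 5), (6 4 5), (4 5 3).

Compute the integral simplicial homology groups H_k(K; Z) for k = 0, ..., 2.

K has 6 vertices, 12 edges, 8 triangles.
rank ∂_0 = 0, rank ∂_1 = 5 ⇒ b_0 = 6 − 0 − 5 = 1; all invariant factors of ∂_1 are 1 so no torsion. So H_0 = Z.
rank ∂_1 = 5, rank ∂_2 = 7 ⇒ b_1 = 12 − 5 − 7 = 0; all invariant factors of ∂_2 are 1 so no torsion. So H_1 = 0.
rank ∂_2 = 7, rank ∂_3 = 0 ⇒ b_2 = 8 − 7 − 0 = 1. So H_2 = Z.

H_0 = Z,  H_1 = 0,  H_2 = Z.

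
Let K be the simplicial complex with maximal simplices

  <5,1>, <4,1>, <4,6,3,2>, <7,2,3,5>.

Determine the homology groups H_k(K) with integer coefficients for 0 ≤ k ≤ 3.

H_0 ≅ Z,  H_1 ≅ Z,  H_2 = 0,  H_3 = 0.

Take the total order 1 < 2 < 3 < 4 < 5 < 6 < 7 on the vertex set. Then K (dimension 3) consists of the simplices:

  0-simplices (7): [1], [2], [3], [4], [5], [6], [7]
  1-simplices (13): [1,4], [1,5], [2,3], [2,4], [2,5], [2,6], [2,7], [3,4], [3,5], [3,6], [3,7], [4,6], [5,7]
  2-simplices (8): [2,3,4], [2,3,5], [2,3,6], [2,3,7], [2,4,6], [2,5,7], [3,4,6], [3,5,7]
  3-simplices (2): [2,3,4,6], [2,3,5,7]

giving chain groups C_0 ≅ Z^7, C_1 ≅ Z^13, C_2 ≅ Z^8, C_3 ≅ Z^2.

The boundary map ∂_1: C_1 → C_0 sends each edge [p,q] (with p < q) to q − p.
The resulting 7×13 matrix has rank 6, and its Smith normal form has invariant factors (1,1,1,1,1,1).

Boundary ∂_2: C_2 → C_1 sends each 2-simplex [p,q,r] to [q,r] − [p,r] + [p,q]. For instance
  ∂[2,5,7] = [5,7] − [2,7] + [2,5],
  ∂[3,4,6] = [4,6] − [3,6] + [3,4].
The 13×8 boundary matrix has rank 6 and Smith normal form diag(1,1,1,1,1,1).

∂_3: C_3 → C_2 sends each 3-simplex σ to the alternating sum Σ_i (−1)^i (σ with its i-th vertex removed). For instance
  ∂[2,3,5,7] = [3,5,7] − [2,5,7] + [2,3,7] − [2,3,5],
  ∂[2,3,4,6] = [3,4,6] − [2,4,6] + [2,3,6] − [2,3,4].
The resulting 8×2 matrix has rank 2, and its Smith normal form has invariant factors (1,1).

From H_k ≅ ker(∂_k) / im(∂_{k+1}) we obtain:

  H_0: rank C_0 − rank ∂_1 = 7 − 6 = 1, and the invariant factors of ∂_1 are all 1, so H_0 ≅ Z.
  H_1: rank ker ∂_1 − rank ∂_2 = (13 − 6) − 6 = 1, and the invariant factors of ∂_2 are all 1, so H_1 ≅ Z.
  H_2: rank ker ∂_2 − rank ∂_3 = (8 − 6) − 2 = 0, and the invariant factors of ∂_3 are all 1, so H_2 ≅ 0.
  H_3: rank ker ∂_3 − rank ∂_4 = (2 − 2) − 0 = 0, and there is no ∂_4, so H_3 ≅ 0.

As a check, the Euler characteristic is 7 − 13 + 8 − 2 = 0, which agrees with 1 − 1 + 0 − 0 = 0.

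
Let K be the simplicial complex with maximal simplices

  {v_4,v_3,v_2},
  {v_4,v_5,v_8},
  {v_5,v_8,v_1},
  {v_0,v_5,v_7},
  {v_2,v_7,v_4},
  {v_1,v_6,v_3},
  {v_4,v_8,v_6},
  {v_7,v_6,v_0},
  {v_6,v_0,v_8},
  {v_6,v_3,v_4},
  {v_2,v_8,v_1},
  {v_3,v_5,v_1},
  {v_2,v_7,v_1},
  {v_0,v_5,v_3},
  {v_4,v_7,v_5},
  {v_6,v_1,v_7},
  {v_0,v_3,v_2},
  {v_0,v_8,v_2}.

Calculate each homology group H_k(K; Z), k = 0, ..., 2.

H_0 ≅ Z,  H_1 ≅ Z^2,  H_2 ≅ Z.

K has 9 vertices, 27 edges, 18 triangles.
rank ∂_0 = 0, rank ∂_1 = 8 ⇒ b_0 = 9 − 0 − 8 = 1; all invariant factors of ∂_1 are 1 so no torsion. So H_0 = Z.
rank ∂_1 = 8, rank ∂_2 = 17 ⇒ b_1 = 27 − 8 − 17 = 2; all invariant factors of ∂_2 are 1 so no torsion. So H_1 = Z^2.
rank ∂_2 = 17, rank ∂_3 = 0 ⇒ b_2 = 18 − 17 − 0 = 1. So H_2 = Z.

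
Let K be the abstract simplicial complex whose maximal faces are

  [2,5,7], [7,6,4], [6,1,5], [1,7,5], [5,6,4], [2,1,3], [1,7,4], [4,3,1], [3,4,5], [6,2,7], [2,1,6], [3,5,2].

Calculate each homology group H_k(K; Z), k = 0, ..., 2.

K has 7 vertices, 18 edges, 12 triangles.
rank ∂_0 = 0, rank ∂_1 = 6 ⇒ b_0 = 7 − 0 − 6 = 1; all invariant factors of ∂_1 are 1 so no torsion. So H_0 ≅ Z.
rank ∂_1 = 6, rank ∂_2 = 12 ⇒ b_1 = 18 − 6 − 12 = 0; ∂_2 has invariant factor(s) [2] giving torsion. So H_1 ≅ Z_2.
rank ∂_2 = 12, rank ∂_3 = 0 ⇒ b_2 = 12 − 12 − 0 = 0. So H_2 ≅ 0.

H_0 = Z,  H_1 = Z_2,  H_2 = 0.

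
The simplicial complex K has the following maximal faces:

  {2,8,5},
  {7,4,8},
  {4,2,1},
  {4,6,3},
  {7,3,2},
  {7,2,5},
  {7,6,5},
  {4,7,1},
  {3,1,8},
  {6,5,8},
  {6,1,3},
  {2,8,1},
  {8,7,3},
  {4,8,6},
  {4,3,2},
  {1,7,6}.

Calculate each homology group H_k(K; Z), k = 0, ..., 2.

K has 8 vertices, 24 edges, 16 triangles.
rank ∂_0 = 0, rank ∂_1 = 7 ⇒ b_0 = 8 − 0 − 7 = 1; all invariant factors of ∂_1 are 1 so no torsion. So H_0 ≅ Z.
rank ∂_1 = 7, rank ∂_2 = 15 ⇒ b_1 = 24 − 7 − 15 = 2; all invariant factors of ∂_2 are 1 so no torsion. So H_1 ≅ Z^2.
rank ∂_2 = 15, rank ∂_3 = 0 ⇒ b_2 = 16 − 15 − 0 = 1. So H_2 ≅ Z.

H_0 = Z,  H_1 = Z^2,  H_2 = Z.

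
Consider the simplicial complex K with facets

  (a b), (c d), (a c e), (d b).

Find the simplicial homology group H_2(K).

H_2 ≅ 0.

Take the total order a < b < c < d < e on the vertex set. Then K (dimension 2) consists of the simplices:

  0-simplices (5): a, b, c, d, e
  1-simplices (6): ab, ac, ae, bd, cd, ce
  2-simplices (1): ace

Hence C_0 ≅ Z^5, C_1 ≅ Z^6, C_2 ≅ Z^1.

∂_1: C_1 → C_0 maps an edge to its endpoints' difference, ∂[p,q] = q − p. For instance
  ∂bd = d − b.
The 5×6 boundary matrix has rank 4 and Smith normal form diag(1,1,1,1).

The boundary map ∂_2: C_2 → C_1 maps a triangle to the signed sum of its edges. For instance
  ∂ace = ce − ae + ac.
As a 6×1 matrix over Z this has rank 1, with invariant factors (1).

From H_k ≅ ker(∂_k) / im(∂_{k+1}) we obtain:

  H_2: rank ker ∂_2 − rank ∂_3 = (1 − 1) − 0 = 0, and there is no ∂_3, so H_2 ≅ 0.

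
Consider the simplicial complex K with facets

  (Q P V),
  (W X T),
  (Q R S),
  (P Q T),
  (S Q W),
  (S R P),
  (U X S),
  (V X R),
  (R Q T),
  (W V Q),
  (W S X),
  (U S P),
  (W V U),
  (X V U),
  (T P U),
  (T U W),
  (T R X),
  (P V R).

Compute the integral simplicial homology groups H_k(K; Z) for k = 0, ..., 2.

K has 9 vertices, 27 edges, 18 triangles.
rank ∂_0 = 0, rank ∂_1 = 8 ⇒ b_0 = 9 − 0 − 8 = 1; all invariant factors of ∂_1 are 1 so no torsion. So H_0 ≅ Z.
rank ∂_1 = 8, rank ∂_2 = 18 ⇒ b_1 = 27 − 8 − 18 = 1; ∂_2 has invariant factor(s) [2] giving torsion. So H_1 ≅ Z ⊕ Z/2.
rank ∂_2 = 18, rank ∂_3 = 0 ⇒ b_2 = 18 − 18 − 0 = 0. So H_2 ≅ 0.

H_0 = Z,  H_1 = Z ⊕ Z/2,  H_2 = 0.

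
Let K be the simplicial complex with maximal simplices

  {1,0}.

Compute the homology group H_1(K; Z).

Fix the vertex order 0 < 1 and write every simplex with vertices in increasing order. Then dim K = 1 and the simplices of K are:

  0-simplices (2): [0], [1]
  1-simplices (1): [0,1]

giving chain groups C_0 ≅ Z^2, C_1 ≅ Z^1.

The boundary map ∂_1: C_1 → C_0 maps an edge to its endpoints' difference, ∂[p,q] = q − p.
This gives a 2×1 integer matrix of rank 1; reducing to Smith normal form yields diagonal entries (1).

Computing H_k = (kernel of ∂_k) / (image of ∂_{k+1}):

  H_1: rank ker ∂_1 − rank ∂_2 = (1 − 1) − 0 = 0, and there is no ∂_2, so H_1 = 0.

H_1 = 0.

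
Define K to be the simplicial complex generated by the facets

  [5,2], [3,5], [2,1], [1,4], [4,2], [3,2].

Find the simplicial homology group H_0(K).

H_0 = Z.

Fix the vertex order 1 < 2 < 3 < 4 < 5 and write every simplex with vertices in increasing order. Then dim K = 1 and the simplices of K are:

  0-simplices (5): [1], [2], [3], [4], [5]
  1-simplices (6): [1,2], [1,4], [2,3], [2,4], [2,5], [3,5]

Hence C_0 ≅ Z^5, C_1 ≅ Z^6.

∂_1: C_1 → C_0 maps an edge to its endpoints' difference, ∂[p,q] = q − p. For instance
  ∂[2,5] = [5] − [2].
The 5×6 boundary matrix has rank 4 and Smith normal form diag(1,1,1,1).

Reading off H_k = ker ∂_k / im ∂_{k+1}:

  H_0: rank C_0 − rank ∂_1 = 5 − 4 = 1, and the invariant factors of ∂_1 are all 1, so H_0 ≅ Z.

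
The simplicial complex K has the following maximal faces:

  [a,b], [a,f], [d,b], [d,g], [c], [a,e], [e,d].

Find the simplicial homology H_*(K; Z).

Fix the vertex order a < b < c < d < e < f < g and write every simplex with vertices in increasing order. Then dim K = 1 and the simplices of K are:

  0-simplices (7): a, b, c, d, e, f, g
  1-simplices (6): ab, ae, af, bd, de, dg

Hence C_0 ≅ Z^7, C_1 ≅ Z^6.

The boundary map ∂_1: C_1 → C_0 is given by ∂[p,q] = [q] − [p].
This gives a 7×6 integer matrix of rank 5; reducing to Smith normal form yields diagonal entries (1,1,1,1,1).

From H_k ≅ ker(∂_k) / im(∂_{k+1}) we obtain:

  H_0: rank C_0 − rank ∂_1 = 7 − 5 = 2, and the invariant factors of ∂_1 are all 1, so H_0 = Z^2.
  H_1: rank ker ∂_1 − rank ∂_2 = (6 − 5) − 0 = 1, and there is no ∂_2, so H_1 = Z.

As a check, the Euler characteristic is 7 − 6 = 1, which agrees with 2 − 1 = 1.

H_0 ≅ Z^2,  H_1 ≅ Z.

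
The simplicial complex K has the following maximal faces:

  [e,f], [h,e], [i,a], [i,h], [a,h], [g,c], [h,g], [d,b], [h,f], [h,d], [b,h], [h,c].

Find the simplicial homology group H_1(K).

We work with the vertex ordering a < b < c < d < e < f < g < h < i. The simplices of K, each written with vertices in increasing order, are:

  0-simplices (9): a, b, c, d, e, f, g, h, i
  1-simplices (12): ah, ai, bd, bh, cg, ch, dh, ef, eh, fh, gh, hi

so the chain groups are C_0 ≅ Z^9, C_1 ≅ Z^12.

Boundary ∂_1: C_1 → C_0 is given by ∂[p,q] = [q] − [p]. For instance
  ∂dh = h − d.
As a 9×12 matrix over Z this has rank 8, with invariant factors (1,1,1,1,1,1,1,1).

Computing H_k = (kernel of ∂_k) / (image of ∂_{k+1}):

  H_1: rank ker ∂_1 − rank ∂_2 = (12 − 8) − 0 = 4, and there is no ∂_2, so H_1 ≅ Z^4.

H_1 ≅ Z^4.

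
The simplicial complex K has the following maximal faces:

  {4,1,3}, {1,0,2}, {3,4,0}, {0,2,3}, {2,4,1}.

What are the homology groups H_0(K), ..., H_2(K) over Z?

H_0 ≅ Z,  H_1 ≅ Z,  H_2 = 0.

Fix the vertex order 0 < 1 < 2 < 3 < 4 and write every simplex with vertices in increasing order. Then dim K = 2 and the simplices of K are:

  0-simplices (5): [0], [1], [2], [3], [4]
  1-simplices (10): [0,1], [0,2], [0,3], [0,4], [1,2], [1,3], [1,4], [2,3], [2,4], [3,4]
  2-simplices (5): [0,1,2], [0,2,3], [0,3,4], [1,2,4], [1,3,4]

giving chain groups C_0 ≅ Z^5, C_1 ≅ Z^10, C_2 ≅ Z^5.

The boundary map ∂_1: C_1 → C_0 sends each edge [p,q] (with p < q) to q − p. For instance
  ∂[1,2] = [2] − [1].
The resulting 5×10 matrix has rank 4, and its Smith normal form has invariant factors (1,1,1,1).

Boundary ∂_2: C_2 → C_1 sends each 2-simplex [p,q,r] to [q,r] − [p,r] + [p,q]. For instance
  ∂[0,2,3] = [2,3] − [0,3] + [0,2],
  ∂[0,3,4] = [3,4] − [0,4] + [0,3].
The resulting 10×5 matrix has rank 5, and its Smith normal form has invariant factors (1,1,1,1,1).

Computing H_k = (kernel of ∂_k) / (image of ∂_{k+1}):

  H_0: rank C_0 − rank ∂_1 = 5 − 4 = 1, and the invariant factors of ∂_1 are all 1, so H_0 = Z.
  H_1: rank ker ∂_1 − rank ∂_2 = (10 − 4) − 5 = 1, and the invariant factors of ∂_2 are all 1, so H_1 = Z.
  H_2: rank ker ∂_2 − rank ∂_3 = (5 − 5) − 0 = 0, and there is no ∂_3, so H_2 = 0.

As a check, the Euler characteristic is 5 − 10 + 5 = 0, which agrees with 1 − 1 + 0 = 0.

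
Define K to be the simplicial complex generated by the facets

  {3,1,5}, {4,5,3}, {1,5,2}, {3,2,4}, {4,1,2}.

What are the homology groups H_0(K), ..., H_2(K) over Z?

H_0 = Z,  H_1 = Z,  H_2 = 0.

Fix the vertex order 1 < 2 < 3 < 4 < 5 and write every simplex with vertices in increasing order. Then dim K = 2 and the simplices of K are:

  0-simplices (5): [1], [2], [3], [4], [5]
  1-simplices (10): [1,2], [1,3], [1,4], [1,5], [2,3], [2,4], [2,5], [3,4], [3,5], [4,5]
  2-simplices (5): [1,2,4], [1,2,5], [1,3,5], [2,3,4], [3,4,5]

so the chain groups are C_0 ≅ Z^5, C_1 ≅ Z^10, C_2 ≅ Z^5.

Boundary ∂_1: C_1 → C_0 is given by ∂[p,q] = [q] − [p].
As a 5×10 matrix over Z this has rank 4, with invariant factors (1,1,1,1).

Boundary ∂_2: C_2 → C_1 maps a triangle to the signed sum of its edges. For instance
  ∂[1,2,4] = [2,4] − [1,4] + [1,2],
  ∂[1,2,5] = [2,5] − [1,5] + [1,2].
The resulting 10×5 matrix has rank 5, and its Smith normal form has invariant factors (1,1,1,1,1).

Reading off H_k = ker ∂_k / im ∂_{k+1}:

  H_0: rank C_0 − rank ∂_1 = 5 − 4 = 1, and the invariant factors of ∂_1 are all 1, so H_0 = Z.
  H_1: rank ker ∂_1 − rank ∂_2 = (10 − 4) − 5 = 1, and the invariant factors of ∂_2 are all 1, so H_1 = Z.
  H_2: rank ker ∂_2 − rank ∂_3 = (5 − 5) − 0 = 0, and there is no ∂_3, so H_2 = 0.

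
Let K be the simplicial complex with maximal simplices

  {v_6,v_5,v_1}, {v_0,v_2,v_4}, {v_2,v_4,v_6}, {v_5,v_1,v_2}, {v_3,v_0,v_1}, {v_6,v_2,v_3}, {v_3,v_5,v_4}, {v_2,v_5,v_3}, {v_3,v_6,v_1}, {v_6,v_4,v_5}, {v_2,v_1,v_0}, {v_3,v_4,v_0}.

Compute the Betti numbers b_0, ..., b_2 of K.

b_0 = 1, b_1 = 0, b_2 = 0.

Fix the vertex order v_0 < v_1 < v_2 < v_3 < v_4 < v_5 < v_6 and write every simplex with vertices in increasing order. Then dim K = 2 and the simplices of K are:

  0-simplices (7): [v_0], [v_1], [v_2], [v_3], [v_4], [v_5], [v_6]
  1-simplices (18): (18 of them)
  2-simplices (12): (12 of them)

Hence C_0 ≅ Z^7, C_1 ≅ Z^18, C_2 ≅ Z^12.

∂_1: C_1 → C_0 maps an edge to its endpoints' difference, ∂[p,q] = q − p. For instance
  ∂[v_0,v_2] = [v_2] − [v_0].
The resulting 7×18 matrix has rank 6, and its Smith normal form has invariant factors (1,1,1,1,1,1).

The boundary map ∂_2: C_2 → C_1 acts by ∂[p,q,r] = [q,r] − [p,r] + [p,q]. For instance
  ∂[v_0,v_1,v_2] = [v_1,v_2] − [v_0,v_2] + [v_0,v_1],
  ∂[v_2,v_4,v_6] = [v_4,v_6] − [v_2,v_6] + [v_2,v_4].
The resulting 18×12 matrix has rank 12, and its Smith normal form has invariant factors (1,1,1,1,1,1,1,1,1,1,1,2).

From H_k ≅ ker(∂_k) / im(∂_{k+1}) we obtain:

  H_0: rank C_0 − rank ∂_1 = 7 − 6 = 1, and the invariant factors of ∂_1 are all 1, so H_0 = Z.
  H_1: rank ker ∂_1 − rank ∂_2 = (18 − 6) − 12 = 0, and ∂_2 has invariant factor 2 > 1, so H_1 = Z/2.
  H_2: rank ker ∂_2 − rank ∂_3 = (12 − 12) − 0 = 0, and there is no ∂_3, so H_2 = 0.

As a check, the Euler characteristic is 7 − 18 + 12 = 1, which agrees with 1 − 0 + 0 = 1.
(K is a triangulation of the real projective plane RP^2.)

Hence the Betti numbers are b_0 = 1, b_1 = 0, b_2 = 0.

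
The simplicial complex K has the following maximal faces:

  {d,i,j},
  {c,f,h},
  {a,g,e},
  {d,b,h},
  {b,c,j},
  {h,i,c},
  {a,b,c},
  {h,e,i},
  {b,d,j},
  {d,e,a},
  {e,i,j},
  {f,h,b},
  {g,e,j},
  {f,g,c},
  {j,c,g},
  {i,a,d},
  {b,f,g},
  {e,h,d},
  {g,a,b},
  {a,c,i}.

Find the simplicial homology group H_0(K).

Order the vertices as a < b < c < d < e < f < g < h < i < j. Listing each simplex with vertices in this order, K has dimension 2 with simplices:

  0-simplices (10): a, b, c, d, e, f, g, h, i, j
  1-simplices (30): ab, ac, ad, ae, ag, ai, bc, bd, bf, bg, bh, bj, cf, cg, ch, ci, cj, de, dh, di, dj, eg, eh, ei, ej, fg, fh, gj, hi, ij
  2-simplices (20): abc, abg, aci, ade, adi, aeg, bcj, bdh, bdj, bfg, bfh, cfg, cfh, cgj, chi, deh, dij, egj, ehi, eij

Hence C_0 ≅ Z^10, C_1 ≅ Z^30, C_2 ≅ Z^20.

∂_1: C_1 → C_0 is given by ∂[p,q] = [q] − [p]. For instance
  ∂ad = d − a.
This gives a 10×30 integer matrix of rank 9; reducing to Smith normal form yields diagonal entries (1,1,1,1,1,1,1,1,1).

Boundary ∂_2: C_2 → C_1 acts by ∂[p,q,r] = [q,r] − [p,r] + [p,q]. For instance
  ∂bfg = fg − bg + bf,
  ∂cgj = gj − cj + cg.
This gives a 30×20 integer matrix of rank 20; reducing to Smith normal form yields diagonal entries (1,1,1,1,1,1,1,1,1,1,1,1,1,1,1,1,1,1,1,2).

Now H_k = ker ∂_k / im ∂_{k+1}, so:

  H_0: rank C_0 − rank ∂_1 = 10 − 9 = 1, and the invariant factors of ∂_1 are all 1, so H_0 ≅ Z.

(K is a triangulation of the Klein bottle.)

H_0 ≅ Z.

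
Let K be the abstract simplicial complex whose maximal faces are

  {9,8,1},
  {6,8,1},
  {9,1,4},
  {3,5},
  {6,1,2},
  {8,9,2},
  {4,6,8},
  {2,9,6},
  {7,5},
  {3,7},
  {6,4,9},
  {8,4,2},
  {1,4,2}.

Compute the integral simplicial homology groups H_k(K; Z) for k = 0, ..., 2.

H_0 ≅ Z^2,  H_1 ≅ Z ⊕ Z_2,  H_2 = 0.

Take the total order 1 < 2 < 3 < 4 < 5 < 6 < 7 < 8 < 9 on the vertex set. Then K (dimension 2) consists of the simplices:

  0-simplices (9): [1], [2], [3], [4], [5], [6], [7], [8], [9]
  1-simplices (18): [1,2], [1,4], [1,6], [1,8], [1,9], [2,4], [2,6], [2,8], [2,9], [3,5], [3,7], [4,6], [4,8], [4,9], [5,7], [6,8], [6,9], [8,9]
  2-simplices (10): [1,2,4], [1,2,6], [1,4,9], [1,6,8], [1,8,9], [2,4,8], [2,6,9], [2,8,9], [4,6,8], [4,6,9]

Hence C_0 ≅ Z^9, C_1 ≅ Z^18, C_2 ≅ Z^10.

The boundary map ∂_1: C_1 → C_0 maps an edge to its endpoints' difference, ∂[p,q] = q − p. For instance
  ∂[2,9] = [9] − [2].
The 9×18 boundary matrix has rank 7 and Smith normal form diag(1,1,1,1,1,1,1).

Boundary ∂_2: C_2 → C_1 maps a triangle to the signed sum of its edges. For instance
  ∂[4,6,9] = [6,9] − [4,9] + [4,6],
  ∂[1,4,9] = [4,9] − [1,9] + [1,4].
This gives a 18×10 integer matrix of rank 10; reducing to Smith normal form yields diagonal entries (1,1,1,1,1,1,1,1,1,2).

Now H_k = ker ∂_k / im ∂_{k+1}, so:

  H_0: rank C_0 − rank ∂_1 = 9 − 7 = 2, and the invariant factors of ∂_1 are all 1, so H_0 ≅ Z^2.
  H_1: rank ker ∂_1 − rank ∂_2 = (18 − 7) − 10 = 1, and ∂_2 has invariant factor 2 > 1, so H_1 ≅ Z ⊕ Z_2.
  H_2: rank ker ∂_2 − rank ∂_3 = (10 − 10) − 0 = 0, and there is no ∂_3, so H_2 ≅ 0.

As a check, the Euler characteristic is 9 − 18 + 10 = 1, which agrees with 2 − 1 + 0 = 1.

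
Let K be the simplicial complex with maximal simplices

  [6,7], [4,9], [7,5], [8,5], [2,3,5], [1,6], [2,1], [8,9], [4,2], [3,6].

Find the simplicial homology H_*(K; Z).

H_0 = Z,  H_1 = Z^3,  H_2 = 0.

Take the total order 1 < 2 < 3 < 4 < 5 < 6 < 7 < 8 < 9 on the vertex set. Then K (dimension 2) consists of the simplices:

  0-simplices (9): [1], [2], [3], [4], [5], [6], [7], [8], [9]
  1-simplices (12): [1,2], [1,6], [2,3], [2,4], [2,5], [3,5], [3,6], [4,9], [5,7], [5,8], [6,7], [8,9]
  2-simplices (1): [2,3,5]

Hence C_0 ≅ Z^9, C_1 ≅ Z^12, C_2 ≅ Z^1.

∂_1: C_1 → C_0 maps an edge to its endpoints' difference, ∂[p,q] = q − p.
The resulting 9×12 matrix has rank 8, and its Smith normal form has invariant factors (1,1,1,1,1,1,1,1).

Boundary ∂_2: C_2 → C_1 sends each 2-simplex [p,q,r] to [q,r] − [p,r] + [p,q]. For instance
  ∂[2,3,5] = [3,5] − [2,5] + [2,3].
This gives a 12×1 integer matrix of rank 1; reducing to Smith normal form yields diagonal entries (1).

Now H_k = ker ∂_k / im ∂_{k+1}, so:

  H_0: rank C_0 − rank ∂_1 = 9 − 8 = 1, and the invariant factors of ∂_1 are all 1, so H_0 = Z.
  H_1: rank ker ∂_1 − rank ∂_2 = (12 − 8) − 1 = 3, and the invariant factors of ∂_2 are all 1, so H_1 = Z^3.
  H_2: rank ker ∂_2 − rank ∂_3 = (1 − 1) − 0 = 0, and there is no ∂_3, so H_2 = 0.

As a check, the Euler characteristic is 9 − 12 + 1 = -2, which agrees with 1 − 3 + 0 = -2.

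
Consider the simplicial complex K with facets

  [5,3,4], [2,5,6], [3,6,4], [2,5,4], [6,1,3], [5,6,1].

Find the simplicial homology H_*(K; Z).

H_0 ≅ Z,  H_1 ≅ Z,  H_2 = 0.

Fix the vertex order 1 < 2 < 3 < 4 < 5 < 6 and write every simplex with vertices in increasing order. Then dim K = 2 and the simplices of K are:

  0-simplices (6): [1], [2], [3], [4], [5], [6]
  1-simplices (12): [1,3], [1,5], [1,6], [2,4], [2,5], [2,6], [3,4], [3,5], [3,6], [4,5], [4,6], [5,6]
  2-simplices (6): [1,3,6], [1,5,6], [2,4,5], [2,5,6], [3,4,5], [3,4,6]

Hence C_0 ≅ Z^6, C_1 ≅ Z^12, C_2 ≅ Z^6.

The boundary map ∂_1: C_1 → C_0 is given by ∂[p,q] = [q] − [p]. For instance
  ∂[2,4] = [4] − [2].
As a 6×12 matrix over Z this has rank 5, with invariant factors (1,1,1,1,1).

The boundary map ∂_2: C_2 → C_1 acts by ∂[p,q,r] = [q,r] − [p,r] + [p,q]. For instance
  ∂[2,4,5] = [4,5] − [2,5] + [2,4],
  ∂[1,5,6] = [5,6] − [1,6] + [1,5].
This gives a 12×6 integer matrix of rank 6; reducing to Smith normal form yields diagonal entries (1,1,1,1,1,1).

From H_k ≅ ker(∂_k) / im(∂_{k+1}) we obtain:

  H_0: rank C_0 − rank ∂_1 = 6 − 5 = 1, and the invariant factors of ∂_1 are all 1, so H_0 ≅ Z.
  H_1: rank ker ∂_1 − rank ∂_2 = (12 − 5) − 6 = 1, and the invariant factors of ∂_2 are all 1, so H_1 ≅ Z.
  H_2: rank ker ∂_2 − rank ∂_3 = (6 − 6) − 0 = 0, and there is no ∂_3, so H_2 ≅ 0.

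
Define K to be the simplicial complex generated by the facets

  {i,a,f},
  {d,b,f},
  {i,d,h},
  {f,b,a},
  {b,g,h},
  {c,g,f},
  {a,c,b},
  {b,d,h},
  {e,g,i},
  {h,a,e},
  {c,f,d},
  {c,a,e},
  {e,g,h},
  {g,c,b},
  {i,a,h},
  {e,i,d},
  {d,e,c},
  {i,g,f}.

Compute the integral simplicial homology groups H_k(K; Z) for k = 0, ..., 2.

Take the total order a < b < c < d < e < f < g < h < i on the vertex set. Then K (dimension 2) consists of the simplices:

  0-simplices (9): a, b, c, d, e, f, g, h, i
  1-simplices (27): ab, ac, ae, af, ah, ai, bc, bd, bf, bg, bh, cd, ce, cf, cg, de, df, dh, di, eg, eh, ei, fg, fi, gh, gi, hi
  2-simplices (18): abc, abf, ace, aeh, afi, ahi, bcg, bdf, bdh, bgh, cde, cdf, cfg, dei, dhi, egh, egi, fgi

giving chain groups C_0 ≅ Z^9, C_1 ≅ Z^27, C_2 ≅ Z^18.

Boundary ∂_1: C_1 → C_0 is given by ∂[p,q] = [q] − [p].
The resulting 9×27 matrix has rank 8, and its Smith normal form has invariant factors (1,1,1,1,1,1,1,1).

Boundary ∂_2: C_2 → C_1 acts by ∂[p,q,r] = [q,r] − [p,r] + [p,q]. For instance
  ∂bdh = dh − bh + bd,
  ∂afi = fi − ai + af.
As a 27×18 matrix over Z this has rank 18, with invariant factors (1,1,1,1,1,1,1,1,1,1,1,1,1,1,1,1,1,2).

Now H_k = ker ∂_k / im ∂_{k+1}, so:

  H_0: rank C_0 − rank ∂_1 = 9 − 8 = 1, and the invariant factors of ∂_1 are all 1, so H_0 = Z.
  H_1: rank ker ∂_1 − rank ∂_2 = (27 − 8) − 18 = 1, and ∂_2 has invariant factor 2 > 1, so H_1 = Z ⊕ Z/2.
  H_2: rank ker ∂_2 − rank ∂_3 = (18 − 18) − 0 = 0, and there is no ∂_3, so H_2 = 0.

H_0 = Z,  H_1 = Z ⊕ Z/2,  H_2 = 0.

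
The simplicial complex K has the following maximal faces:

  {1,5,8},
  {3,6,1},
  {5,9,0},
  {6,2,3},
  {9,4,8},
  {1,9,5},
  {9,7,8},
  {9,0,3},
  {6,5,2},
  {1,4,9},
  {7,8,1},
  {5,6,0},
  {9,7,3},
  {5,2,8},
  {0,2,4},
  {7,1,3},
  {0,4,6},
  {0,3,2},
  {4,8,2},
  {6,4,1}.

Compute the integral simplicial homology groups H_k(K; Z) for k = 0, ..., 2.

H_0 = Z,  H_1 = Z ⊕ Z/2,  H_2 = 0.

We work with the vertex ordering 0 < 1 < 2 < 3 < 4 < 5 < 6 < 7 < 8 < 9. The simplices of K, each written with vertices in increasing order, are:

  0-simplices (10): [0], [1], [2], [3], [4], [5], [6], [7], [8], [9]
  1-simplices (30): (30 of them)
  2-simplices (20): (20 of them)

giving chain groups C_0 ≅ Z^10, C_1 ≅ Z^30, C_2 ≅ Z^20.

Boundary ∂_1: C_1 → C_0 maps an edge to its endpoints' difference, ∂[p,q] = q − p.
As a 10×30 matrix over Z this has rank 9, with invariant factors (1,1,1,1,1,1,1,1,1).

The boundary map ∂_2: C_2 → C_1 sends each 2-simplex [p,q,r] to [q,r] − [p,r] + [p,q]. For instance
  ∂[1,3,7] = [3,7] − [1,7] + [1,3],
  ∂[1,4,6] = [4,6] − [1,6] + [1,4].
This gives a 30×20 integer matrix of rank 20; reducing to Smith normal form yields diagonal entries (1,1,1,1,1,1,1,1,1,1,1,1,1,1,1,1,1,1,1,2).

Reading off H_k = ker ∂_k / im ∂_{k+1}:

  H_0: rank C_0 − rank ∂_1 = 10 − 9 = 1, and the invariant factors of ∂_1 are all 1, so H_0 = Z.
  H_1: rank ker ∂_1 − rank ∂_2 = (30 − 9) − 20 = 1, and ∂_2 has invariant factor 2 > 1, so H_1 = Z ⊕ Z/2.
  H_2: rank ker ∂_2 − rank ∂_3 = (20 − 20) − 0 = 0, and there is no ∂_3, so H_2 = 0.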